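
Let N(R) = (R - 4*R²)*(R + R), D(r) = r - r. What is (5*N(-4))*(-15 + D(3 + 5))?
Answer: -40800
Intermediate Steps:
D(r) = 0
N(R) = 2*R*(R - 4*R²) (N(R) = (R - 4*R²)*(2*R) = 2*R*(R - 4*R²))
(5*N(-4))*(-15 + D(3 + 5)) = (5*((-4)²*(2 - 8*(-4))))*(-15 + 0) = (5*(16*(2 + 32)))*(-15) = (5*(16*34))*(-15) = (5*544)*(-15) = 2720*(-15) = -40800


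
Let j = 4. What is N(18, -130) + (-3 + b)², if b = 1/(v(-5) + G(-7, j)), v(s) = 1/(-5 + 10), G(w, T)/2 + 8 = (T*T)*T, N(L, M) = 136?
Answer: 45617740/314721 ≈ 144.95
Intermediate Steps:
G(w, T) = -16 + 2*T³ (G(w, T) = -16 + 2*((T*T)*T) = -16 + 2*(T²*T) = -16 + 2*T³)
v(s) = ⅕ (v(s) = 1/5 = ⅕)
b = 5/561 (b = 1/(⅕ + (-16 + 2*4³)) = 1/(⅕ + (-16 + 2*64)) = 1/(⅕ + (-16 + 128)) = 1/(⅕ + 112) = 1/(561/5) = 5/561 ≈ 0.0089127)
N(18, -130) + (-3 + b)² = 136 + (-3 + 5/561)² = 136 + (-1678/561)² = 136 + 2815684/314721 = 45617740/314721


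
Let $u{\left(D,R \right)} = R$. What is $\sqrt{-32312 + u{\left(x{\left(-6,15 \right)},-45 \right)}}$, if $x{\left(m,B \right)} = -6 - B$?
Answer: $i \sqrt{32357} \approx 179.88 i$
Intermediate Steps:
$\sqrt{-32312 + u{\left(x{\left(-6,15 \right)},-45 \right)}} = \sqrt{-32312 - 45} = \sqrt{-32357} = i \sqrt{32357}$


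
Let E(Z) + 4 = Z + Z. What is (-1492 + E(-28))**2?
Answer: 2408704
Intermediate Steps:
E(Z) = -4 + 2*Z (E(Z) = -4 + (Z + Z) = -4 + 2*Z)
(-1492 + E(-28))**2 = (-1492 + (-4 + 2*(-28)))**2 = (-1492 + (-4 - 56))**2 = (-1492 - 60)**2 = (-1552)**2 = 2408704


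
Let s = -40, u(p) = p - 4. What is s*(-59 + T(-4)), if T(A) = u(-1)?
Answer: 2560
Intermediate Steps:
u(p) = -4 + p
T(A) = -5 (T(A) = -4 - 1 = -5)
s*(-59 + T(-4)) = -40*(-59 - 5) = -40*(-64) = 2560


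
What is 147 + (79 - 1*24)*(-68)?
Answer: -3593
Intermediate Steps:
147 + (79 - 1*24)*(-68) = 147 + (79 - 24)*(-68) = 147 + 55*(-68) = 147 - 3740 = -3593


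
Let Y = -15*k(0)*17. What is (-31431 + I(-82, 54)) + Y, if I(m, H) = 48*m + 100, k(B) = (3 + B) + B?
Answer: -36032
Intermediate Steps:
k(B) = 3 + 2*B
Y = -765 (Y = -15*(3 + 2*0)*17 = -15*(3 + 0)*17 = -15*3*17 = -45*17 = -765)
I(m, H) = 100 + 48*m
(-31431 + I(-82, 54)) + Y = (-31431 + (100 + 48*(-82))) - 765 = (-31431 + (100 - 3936)) - 765 = (-31431 - 3836) - 765 = -35267 - 765 = -36032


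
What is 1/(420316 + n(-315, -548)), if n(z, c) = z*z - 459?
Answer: 1/519082 ≈ 1.9265e-6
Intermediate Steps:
n(z, c) = -459 + z**2 (n(z, c) = z**2 - 459 = -459 + z**2)
1/(420316 + n(-315, -548)) = 1/(420316 + (-459 + (-315)**2)) = 1/(420316 + (-459 + 99225)) = 1/(420316 + 98766) = 1/519082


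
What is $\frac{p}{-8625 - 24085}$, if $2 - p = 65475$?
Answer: $\frac{65473}{32710} \approx 2.0016$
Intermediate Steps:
$p = -65473$ ($p = 2 - 65475 = -65473$)
$\frac{p}{-8625 - 24085} = - \frac{65473}{-8625 - 24085} = - \frac{65473}{-32710} = \left(-65473\right) \left(- \frac{1}{32710}\right) = \frac{65473}{32710}$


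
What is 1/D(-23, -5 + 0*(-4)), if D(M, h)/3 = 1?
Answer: ⅓ ≈ 0.33333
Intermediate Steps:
D(M, h) = 3 (D(M, h) = 3*1 = 3)
1/D(-23, -5 + 0*(-4)) = 1/3 = ⅓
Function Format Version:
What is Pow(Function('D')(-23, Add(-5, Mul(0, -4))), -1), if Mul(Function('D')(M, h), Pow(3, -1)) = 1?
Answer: Rational(1, 3) ≈ 0.33333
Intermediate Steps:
Function('D')(M, h) = 3 (Function('D')(M, h) = Mul(3, 1) = 3)
Pow(Function('D')(-23, Add(-5, Mul(0, -4))), -1) = Pow(3, -1) = Rational(1, 3)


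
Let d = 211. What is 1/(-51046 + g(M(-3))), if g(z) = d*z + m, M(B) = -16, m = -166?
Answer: -1/54588 ≈ -1.8319e-5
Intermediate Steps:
g(z) = -166 + 211*z (g(z) = 211*z - 166 = -166 + 211*z)
1/(-51046 + g(M(-3))) = 1/(-51046 + (-166 + 211*(-16))) = 1/(-51046 + (-166 - 3376)) = 1/(-51046 - 3542) = 1/(-54588) = -1/54588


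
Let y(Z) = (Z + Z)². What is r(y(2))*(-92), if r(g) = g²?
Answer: -23552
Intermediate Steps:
y(Z) = 4*Z² (y(Z) = (2*Z)² = 4*Z²)
r(y(2))*(-92) = (4*2²)²*(-92) = (4*4)²*(-92) = 16²*(-92) = 256*(-92) = -23552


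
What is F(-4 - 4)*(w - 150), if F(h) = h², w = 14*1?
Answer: -8704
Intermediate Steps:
w = 14
F(-4 - 4)*(w - 150) = (-4 - 4)²*(14 - 150) = (-8)²*(-136) = 64*(-136) = -8704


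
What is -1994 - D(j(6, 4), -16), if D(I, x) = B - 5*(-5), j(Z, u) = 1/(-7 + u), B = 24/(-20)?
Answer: -10089/5 ≈ -2017.8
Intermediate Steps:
B = -6/5 (B = 24*(-1/20) = -6/5 ≈ -1.2000)
D(I, x) = 119/5 (D(I, x) = -6/5 - 5*(-5) = -6/5 - 1*(-25) = -6/5 + 25 = 119/5)
-1994 - D(j(6, 4), -16) = -1994 - 1*119/5 = -1994 - 119/5 = -10089/5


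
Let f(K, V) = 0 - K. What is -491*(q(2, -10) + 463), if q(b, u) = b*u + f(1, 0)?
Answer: -217022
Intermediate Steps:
f(K, V) = -K
q(b, u) = -1 + b*u (q(b, u) = b*u - 1*1 = b*u - 1 = -1 + b*u)
-491*(q(2, -10) + 463) = -491*((-1 + 2*(-10)) + 463) = -491*((-1 - 20) + 463) = -491*(-21 + 463) = -491*442 = -217022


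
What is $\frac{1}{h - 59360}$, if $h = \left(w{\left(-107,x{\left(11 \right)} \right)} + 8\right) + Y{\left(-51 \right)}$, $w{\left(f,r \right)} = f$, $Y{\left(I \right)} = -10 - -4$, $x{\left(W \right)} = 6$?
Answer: $- \frac{1}{59465} \approx -1.6817 \cdot 10^{-5}$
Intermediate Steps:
$Y{\left(I \right)} = -6$ ($Y{\left(I \right)} = -10 + 4 = -6$)
$h = -105$ ($h = \left(-107 + 8\right) - 6 = -99 - 6 = -105$)
$\frac{1}{h - 59360} = \frac{1}{-105 - 59360} = \frac{1}{-59465} = - \frac{1}{59465}$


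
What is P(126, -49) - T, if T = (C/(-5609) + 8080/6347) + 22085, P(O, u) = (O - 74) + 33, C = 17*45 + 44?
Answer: -783247291997/35600323 ≈ -22001.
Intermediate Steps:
C = 809 (C = 765 + 44 = 809)
P(O, u) = -41 + O (P(O, u) = (-74 + O) + 33 = -41 + O)
T = 786273319452/35600323 (T = (809/(-5609) + 8080/6347) + 22085 = (809*(-1/5609) + 8080*(1/6347)) + 22085 = (-809/5609 + 8080/6347) + 22085 = 40185997/35600323 + 22085 = 786273319452/35600323 ≈ 22086.)
P(126, -49) - T = (-41 + 126) - 1*786273319452/35600323 = 85 - 786273319452/35600323 = -783247291997/35600323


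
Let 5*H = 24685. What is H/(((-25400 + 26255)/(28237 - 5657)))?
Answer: 22295492/171 ≈ 1.3038e+5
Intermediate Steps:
H = 4937 (H = (⅕)*24685 = 4937)
H/(((-25400 + 26255)/(28237 - 5657))) = 4937/(((-25400 + 26255)/(28237 - 5657))) = 4937/((855/22580)) = 4937/((855*(1/22580))) = 4937/(171/4516) = 4937*(4516/171) = 22295492/171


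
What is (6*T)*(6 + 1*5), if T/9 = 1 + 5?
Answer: 3564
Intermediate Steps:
T = 54 (T = 9*(1 + 5) = 9*6 = 54)
(6*T)*(6 + 1*5) = (6*54)*(6 + 1*5) = 324*(6 + 5) = 324*11 = 3564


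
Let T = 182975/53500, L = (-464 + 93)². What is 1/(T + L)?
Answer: 2140/294559059 ≈ 7.2651e-6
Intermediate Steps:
L = 137641 (L = (-371)² = 137641)
T = 7319/2140 (T = 182975*(1/53500) = 7319/2140 ≈ 3.4201)
1/(T + L) = 1/(7319/2140 + 137641) = 1/(294559059/2140) = 2140/294559059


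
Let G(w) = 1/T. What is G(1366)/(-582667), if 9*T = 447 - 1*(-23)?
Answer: -9/273853490 ≈ -3.2864e-8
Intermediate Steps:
T = 470/9 (T = (447 - 1*(-23))/9 = (447 + 23)/9 = (⅑)*470 = 470/9 ≈ 52.222)
G(w) = 9/470 (G(w) = 1/(470/9) = 9/470)
G(1366)/(-582667) = (9/470)/(-582667) = (9/470)*(-1/582667) = -9/273853490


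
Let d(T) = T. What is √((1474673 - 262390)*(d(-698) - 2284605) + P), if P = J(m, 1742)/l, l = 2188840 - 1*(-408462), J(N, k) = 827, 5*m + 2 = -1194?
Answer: I*√18689285768857125368859042/2597302 ≈ 1.6645e+6*I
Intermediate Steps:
m = -1196/5 (m = -⅖ + (⅕)*(-1194) = -⅖ - 1194/5 = -1196/5 ≈ -239.20)
l = 2597302 (l = 2188840 + 408462 = 2597302)
P = 827/2597302 ≈ 0.00031841
√((1474673 - 262390)*(d(-698) - 2284605) + P) = √((1474673 - 262390)*(-698 - 2284605) + 827/2597302) = √(1212283*(-2285303) + 827/2597302) = √(-2770433976749 + 827/2597302) = √(-7195653708678130371/2597302) = I*√18689285768857125368859042/2597302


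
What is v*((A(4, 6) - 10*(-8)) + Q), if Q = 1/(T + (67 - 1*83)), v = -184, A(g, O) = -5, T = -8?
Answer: -41377/3 ≈ -13792.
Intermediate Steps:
Q = -1/24 (Q = 1/(-8 + (67 - 1*83)) = 1/(-8 + (67 - 83)) = 1/(-8 - 16) = 1/(-24) = -1/24 ≈ -0.041667)
v*((A(4, 6) - 10*(-8)) + Q) = -184*((-5 - 10*(-8)) - 1/24) = -184*((-5 + 80) - 1/24) = -184*(75 - 1/24) = -184*1799/24 = -41377/3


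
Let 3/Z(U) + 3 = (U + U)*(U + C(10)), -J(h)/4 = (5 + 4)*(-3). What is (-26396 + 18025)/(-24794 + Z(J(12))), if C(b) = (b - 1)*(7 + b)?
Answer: 157299461/465904053 ≈ 0.33762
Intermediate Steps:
J(h) = 108 (J(h) = -4*(5 + 4)*(-3) = -36*(-3) = -4*(-27) = 108)
C(b) = (-1 + b)*(7 + b)
Z(U) = 3/(-3 + 2*U*(153 + U)) (Z(U) = 3/(-3 + (U + U)*(U + (-7 + 10² + 6*10))) = 3/(-3 + (2*U)*(U + (-7 + 100 + 60))) = 3/(-3 + (2*U)*(U + 153)) = 3/(-3 + (2*U)*(153 + U)) = 3/(-3 + 2*U*(153 + U)))
(-26396 + 18025)/(-24794 + Z(J(12))) = (-26396 + 18025)/(-24794 + 3/(-3 + 2*108² + 306*108)) = -8371/(-24794 + 3/(-3 + 2*11664 + 33048)) = -8371/(-24794 + 3/(-3 + 23328 + 33048)) = -8371/(-24794 + 3/56373) = -8371/(-24794 + 3*(1/56373)) = -8371/(-24794 + 1/18791) = -8371/(-465904053/18791) = -8371*(-18791/465904053) = 157299461/465904053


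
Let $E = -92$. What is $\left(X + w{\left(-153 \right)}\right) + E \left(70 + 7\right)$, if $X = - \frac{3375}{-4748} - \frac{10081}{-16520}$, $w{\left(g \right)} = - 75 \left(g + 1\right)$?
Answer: $\frac{84659384737}{19609240} \approx 4317.3$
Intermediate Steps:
$w{\left(g \right)} = -75 - 75 g$ ($w{\left(g \right)} = - 75 \left(1 + g\right) = -75 - 75 g$)
$X = \frac{25904897}{19609240}$ ($X = \left(-3375\right) \left(- \frac{1}{4748}\right) - - \frac{10081}{16520} = \frac{3375}{4748} + \frac{10081}{16520} = \frac{25904897}{19609240} \approx 1.3211$)
$\left(X + w{\left(-153 \right)}\right) + E \left(70 + 7\right) = \left(\frac{25904897}{19609240} - -11400\right) - 92 \left(70 + 7\right) = \left(\frac{25904897}{19609240} + \left(-75 + 11475\right)\right) - 7084 = \left(\frac{25904897}{19609240} + 11400\right) - 7084 = \frac{223571240897}{19609240} - 7084 = \frac{84659384737}{19609240}$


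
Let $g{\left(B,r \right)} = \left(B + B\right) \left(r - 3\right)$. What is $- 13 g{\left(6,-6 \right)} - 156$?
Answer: $1248$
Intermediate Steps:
$g{\left(B,r \right)} = 2 B \left(-3 + r\right)$
$- 13 g{\left(6,-6 \right)} - 156 = - 13 \cdot 2 \cdot 6 \left(-3 - 6\right) - 156 = - 13 \cdot 2 \cdot 6 \left(-9\right) - 156 = \left(-13\right) \left(-108\right) - 156 = 1404 - 156 = 1248$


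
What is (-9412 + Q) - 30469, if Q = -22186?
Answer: -62067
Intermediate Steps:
(-9412 + Q) - 30469 = (-9412 - 22186) - 30469 = -31598 - 30469 = -62067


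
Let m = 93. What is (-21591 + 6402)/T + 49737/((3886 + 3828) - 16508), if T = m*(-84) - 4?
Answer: -127586163/34366952 ≈ -3.7125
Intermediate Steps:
T = -7816 (T = 93*(-84) - 4 = -7812 - 4 = -7816)
(-21591 + 6402)/T + 49737/((3886 + 3828) - 16508) = (-21591 + 6402)/(-7816) + 49737/((3886 + 3828) - 16508) = -15189*(-1/7816) + 49737/(7714 - 16508) = 15189/7816 + 49737/(-8794) = 15189/7816 + 49737*(-1/8794) = 15189/7816 - 49737/8794 = -127586163/34366952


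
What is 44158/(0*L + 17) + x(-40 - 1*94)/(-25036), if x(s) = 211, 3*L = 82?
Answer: 1105536101/425612 ≈ 2597.5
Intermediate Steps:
L = 82/3 (L = (⅓)*82 = 82/3 ≈ 27.333)
44158/(0*L + 17) + x(-40 - 1*94)/(-25036) = 44158/(0*(82/3) + 17) + 211/(-25036) = 44158/(0 + 17) + 211*(-1/25036) = 44158/17 - 211/25036 = 1105536101/425612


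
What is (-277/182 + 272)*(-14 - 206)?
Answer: -5414970/91 ≈ -59505.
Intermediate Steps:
(-277/182 + 272)*(-14 - 206) = (-277*1/182 + 272)*(-220) = (-277/182 + 272)*(-220) = (49227/182)*(-220) = -5414970/91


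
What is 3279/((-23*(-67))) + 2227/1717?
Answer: 533050/155641 ≈ 3.4249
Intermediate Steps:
3279/((-23*(-67))) + 2227/1717 = 3279/1541 + 2227*(1/1717) = 3279*(1/1541) + 131/101 = 3279/1541 + 131/101 = 533050/155641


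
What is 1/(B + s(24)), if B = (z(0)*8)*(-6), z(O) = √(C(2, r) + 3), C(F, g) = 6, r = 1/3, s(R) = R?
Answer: -1/120 ≈ -0.0083333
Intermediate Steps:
r = ⅓ ≈ 0.33333
z(O) = 3 (z(O) = √(6 + 3) = √9 = 3)
B = -144 (B = (3*8)*(-6) = 24*(-6) = -144)
1/(B + s(24)) = 1/(-144 + 24) = 1/(-120) = -1/120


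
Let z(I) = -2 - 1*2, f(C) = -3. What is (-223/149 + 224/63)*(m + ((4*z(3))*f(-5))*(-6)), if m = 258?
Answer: -27610/447 ≈ -61.767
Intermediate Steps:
z(I) = -4 (z(I) = -2 - 2 = -4)
(-223/149 + 224/63)*(m + ((4*z(3))*f(-5))*(-6)) = (-223/149 + 224/63)*(258 + ((4*(-4))*(-3))*(-6)) = (-223*1/149 + 224*(1/63))*(258 - 16*(-3)*(-6)) = (-223/149 + 32/9)*(258 + 48*(-6)) = 2761*(258 - 288)/1341 = (2761/1341)*(-30) = -27610/447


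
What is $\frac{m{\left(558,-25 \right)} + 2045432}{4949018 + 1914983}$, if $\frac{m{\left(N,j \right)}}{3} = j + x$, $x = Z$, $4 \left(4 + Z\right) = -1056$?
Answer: $\frac{2044553}{6864001} \approx 0.29787$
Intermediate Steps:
$Z = -268$ ($Z = -4 + \frac{1}{4} \left(-1056\right) = -4 - 264 = -268$)
$x = -268$
$m{\left(N,j \right)} = -804 + 3 j$ ($m{\left(N,j \right)} = 3 \left(j - 268\right) = 3 \left(-268 + j\right) = -804 + 3 j$)
$\frac{m{\left(558,-25 \right)} + 2045432}{4949018 + 1914983} = \frac{\left(-804 + 3 \left(-25\right)\right) + 2045432}{4949018 + 1914983} = \frac{\left(-804 - 75\right) + 2045432}{6864001} = \left(-879 + 2045432\right) \frac{1}{6864001} = 2044553 \cdot \frac{1}{6864001} = \frac{2044553}{6864001}$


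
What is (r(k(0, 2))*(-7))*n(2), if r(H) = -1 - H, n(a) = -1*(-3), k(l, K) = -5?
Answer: -84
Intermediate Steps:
n(a) = 3
(r(k(0, 2))*(-7))*n(2) = ((-1 - 1*(-5))*(-7))*3 = ((-1 + 5)*(-7))*3 = (4*(-7))*3 = -28*3 = -84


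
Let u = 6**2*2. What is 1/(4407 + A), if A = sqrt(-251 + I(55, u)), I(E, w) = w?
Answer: 4407/19421828 - I*sqrt(179)/19421828 ≈ 0.00022691 - 6.8887e-7*I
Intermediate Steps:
u = 72 (u = 36*2 = 72)
A = I*sqrt(179) (A = sqrt(-251 + 72) = sqrt(-179) = I*sqrt(179) ≈ 13.379*I)
1/(4407 + A) = 1/(4407 + I*sqrt(179))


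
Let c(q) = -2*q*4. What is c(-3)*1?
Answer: 24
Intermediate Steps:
c(q) = -8*q
c(-3)*1 = -8*(-3)*1 = 24*1 = 24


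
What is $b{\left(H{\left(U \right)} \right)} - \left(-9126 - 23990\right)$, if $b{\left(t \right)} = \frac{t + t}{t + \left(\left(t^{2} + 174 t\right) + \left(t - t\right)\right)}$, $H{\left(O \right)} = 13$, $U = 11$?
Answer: $\frac{3112905}{94} \approx 33116.0$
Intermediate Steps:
$b{\left(t \right)} = \frac{2 t}{t^{2} + 175 t}$ ($b{\left(t \right)} = \frac{2 t}{t + \left(\left(t^{2} + 174 t\right) + 0\right)} = \frac{2 t}{t + \left(t^{2} + 174 t\right)} = \frac{2 t}{t^{2} + 175 t}$)
$b{\left(H{\left(U \right)} \right)} - \left(-9126 - 23990\right) = \frac{2}{175 + 13} - \left(-9126 - 23990\right) = \frac{2}{188} - \left(-9126 - 23990\right) = 2 \cdot \frac{1}{188} - -33116 = \frac{1}{94} + 33116 = \frac{3112905}{94}$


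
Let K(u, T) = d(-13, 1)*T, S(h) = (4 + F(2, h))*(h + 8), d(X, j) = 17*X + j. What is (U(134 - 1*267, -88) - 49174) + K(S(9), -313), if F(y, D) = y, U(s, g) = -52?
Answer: 19634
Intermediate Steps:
d(X, j) = j + 17*X
S(h) = 48 + 6*h (S(h) = (4 + 2)*(h + 8) = 6*(8 + h) = 48 + 6*h)
K(u, T) = -220*T (K(u, T) = (1 + 17*(-13))*T = (1 - 221)*T = -220*T)
(U(134 - 1*267, -88) - 49174) + K(S(9), -313) = (-52 - 49174) - 220*(-313) = -49226 + 68860 = 19634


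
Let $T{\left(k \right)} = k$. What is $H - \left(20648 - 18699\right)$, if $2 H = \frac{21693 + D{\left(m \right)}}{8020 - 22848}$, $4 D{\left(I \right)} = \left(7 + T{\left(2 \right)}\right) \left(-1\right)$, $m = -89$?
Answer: $- \frac{231284939}{118624} \approx -1949.7$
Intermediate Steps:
$D{\left(I \right)} = - \frac{9}{4}$ ($D{\left(I \right)} = \frac{\left(7 + 2\right) \left(-1\right)}{4} = \frac{9 \left(-1\right)}{4} = \frac{1}{4} \left(-9\right) = - \frac{9}{4}$)
$H = - \frac{86763}{118624}$ ($H = \frac{\left(21693 - \frac{9}{4}\right) \frac{1}{8020 - 22848}}{2} = \frac{\frac{86763}{4} \frac{1}{-14828}}{2} = \frac{\frac{86763}{4} \left(- \frac{1}{14828}\right)}{2} = \frac{1}{2} \left(- \frac{86763}{59312}\right) = - \frac{86763}{118624} \approx -0.73141$)
$H - \left(20648 - 18699\right) = - \frac{86763}{118624} - \left(20648 - 18699\right) = - \frac{86763}{118624} - 1949 = - \frac{231284939}{118624}$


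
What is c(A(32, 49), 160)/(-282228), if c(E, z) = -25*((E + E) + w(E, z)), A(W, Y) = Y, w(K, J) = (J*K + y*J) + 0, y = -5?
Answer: 89225/141114 ≈ 0.63229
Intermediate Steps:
w(K, J) = -5*J + J*K (w(K, J) = (J*K - 5*J) + 0 = (-5*J + J*K) + 0 = -5*J + J*K)
c(E, z) = -50*E - 25*z*(-5 + E) (c(E, z) = -25*((E + E) + z*(-5 + E)) = -25*(2*E + z*(-5 + E)) = -50*E - 25*z*(-5 + E))
c(A(32, 49), 160)/(-282228) = (-50*49 - 25*160*(-5 + 49))/(-282228) = (-2450 - 25*160*44)*(-1/282228) = (-2450 - 176000)*(-1/282228) = -178450*(-1/282228) = 89225/141114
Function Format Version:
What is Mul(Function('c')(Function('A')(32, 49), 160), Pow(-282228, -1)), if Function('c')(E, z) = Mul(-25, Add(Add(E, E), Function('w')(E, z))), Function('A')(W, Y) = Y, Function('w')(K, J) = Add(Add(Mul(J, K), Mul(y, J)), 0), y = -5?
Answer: Rational(89225, 141114) ≈ 0.63229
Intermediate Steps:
Function('w')(K, J) = Add(Mul(-5, J), Mul(J, K)) (Function('w')(K, J) = Add(Add(Mul(J, K), Mul(-5, J)), 0) = Add(Add(Mul(-5, J), Mul(J, K)), 0) = Add(Mul(-5, J), Mul(J, K)))
Function('c')(E, z) = Add(Mul(-50, E), Mul(-25, z, Add(-5, E))) (Function('c')(E, z) = Mul(-25, Add(Add(E, E), Mul(z, Add(-5, E)))) = Mul(-25, Add(Mul(2, E), Mul(z, Add(-5, E)))) = Add(Mul(-50, E), Mul(-25, z, Add(-5, E))))
Mul(Function('c')(Function('A')(32, 49), 160), Pow(-282228, -1)) = Mul(Add(Mul(-50, 49), Mul(-25, 160, Add(-5, 49))), Pow(-282228, -1)) = Mul(Add(-2450, Mul(-25, 160, 44)), Rational(-1, 282228)) = Mul(Add(-2450, -176000), Rational(-1, 282228)) = Mul(-178450, Rational(-1, 282228)) = Rational(89225, 141114)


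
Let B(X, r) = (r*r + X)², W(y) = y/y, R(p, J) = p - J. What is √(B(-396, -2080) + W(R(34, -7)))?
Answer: √18714310608017 ≈ 4.3260e+6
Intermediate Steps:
W(y) = 1
B(X, r) = (X + r²)² (B(X, r) = (r² + X)² = (X + r²)²)
√(B(-396, -2080) + W(R(34, -7))) = √((-396 + (-2080)²)² + 1) = √((-396 + 4326400)² + 1) = √(4326004² + 1) = √(18714310608016 + 1) = √18714310608017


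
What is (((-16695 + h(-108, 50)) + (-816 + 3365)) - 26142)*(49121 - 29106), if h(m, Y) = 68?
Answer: -805003300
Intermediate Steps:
(((-16695 + h(-108, 50)) + (-816 + 3365)) - 26142)*(49121 - 29106) = (((-16695 + 68) + (-816 + 3365)) - 26142)*(49121 - 29106) = ((-16627 + 2549) - 26142)*20015 = (-14078 - 26142)*20015 = -40220*20015 = -805003300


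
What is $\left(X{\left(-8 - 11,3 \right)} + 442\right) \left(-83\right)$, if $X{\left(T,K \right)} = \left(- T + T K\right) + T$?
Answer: $-31955$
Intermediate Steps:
$X{\left(T,K \right)} = K T$ ($X{\left(T,K \right)} = \left(- T + K T\right) + T = K T$)
$\left(X{\left(-8 - 11,3 \right)} + 442\right) \left(-83\right) = \left(3 \left(-8 - 11\right) + 442\right) \left(-83\right) = \left(3 \left(-19\right) + 442\right) \left(-83\right) = \left(-57 + 442\right) \left(-83\right) = 385 \left(-83\right) = -31955$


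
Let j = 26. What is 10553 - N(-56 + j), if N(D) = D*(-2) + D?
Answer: 10523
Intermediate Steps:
N(D) = -D (N(D) = -2*D + D = -D)
10553 - N(-56 + j) = 10553 - (-1)*(-56 + 26) = 10553 - (-1)*(-30) = 10553 - 1*30 = 10553 - 30 = 10523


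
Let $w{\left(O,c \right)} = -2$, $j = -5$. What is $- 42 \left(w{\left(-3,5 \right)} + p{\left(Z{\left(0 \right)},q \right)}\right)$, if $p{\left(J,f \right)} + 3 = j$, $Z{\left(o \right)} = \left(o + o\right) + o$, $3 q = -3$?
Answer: $420$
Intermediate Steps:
$q = -1$ ($q = \frac{1}{3} \left(-3\right) = -1$)
$Z{\left(o \right)} = 3 o$ ($Z{\left(o \right)} = 2 o + o = 3 o$)
$p{\left(J,f \right)} = -8$ ($p{\left(J,f \right)} = -3 - 5 = -8$)
$- 42 \left(w{\left(-3,5 \right)} + p{\left(Z{\left(0 \right)},q \right)}\right) = - 42 \left(-2 - 8\right) = \left(-42\right) \left(-10\right) = 420$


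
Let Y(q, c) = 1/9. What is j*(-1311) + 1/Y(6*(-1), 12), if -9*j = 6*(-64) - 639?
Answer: -149008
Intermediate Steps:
Y(q, c) = 1/9
j = 341/3 (j = -(6*(-64) - 639)/9 = -(-384 - 639)/9 = -1/9*(-1023) = 341/3 ≈ 113.67)
j*(-1311) + 1/Y(6*(-1), 12) = (341/3)*(-1311) + 1/(1/9) = -149017 + 9 = -149008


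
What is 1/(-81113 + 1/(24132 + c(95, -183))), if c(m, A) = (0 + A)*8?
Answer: -22668/1838669483 ≈ -1.2328e-5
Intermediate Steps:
c(m, A) = 8*A (c(m, A) = A*8 = 8*A)
1/(-81113 + 1/(24132 + c(95, -183))) = 1/(-81113 + 1/(24132 + 8*(-183))) = 1/(-81113 + 1/(24132 - 1464)) = 1/(-81113 + 1/22668) = 1/(-1838669483/22668) = -22668/1838669483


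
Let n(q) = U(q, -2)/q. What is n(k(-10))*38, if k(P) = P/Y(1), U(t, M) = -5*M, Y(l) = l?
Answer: -38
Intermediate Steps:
k(P) = P (k(P) = P/1 = P*1 = P)
n(q) = 10/q (n(q) = (-5*(-2))/q = 10/q)
n(k(-10))*38 = (10/(-10))*38 = (10*(-⅒))*38 = -1*38 = -38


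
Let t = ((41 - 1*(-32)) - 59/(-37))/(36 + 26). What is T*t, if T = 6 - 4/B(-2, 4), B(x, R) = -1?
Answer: 13800/1147 ≈ 12.031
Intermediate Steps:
T = 10 (T = 6 - 4/(-1) = 6 - 4*(-1) = 6 + 4 = 10)
t = 1380/1147 (t = ((41 + 32) - 59*(-1/37))/62 = (73 + 59/37)*(1/62) = (2760/37)*(1/62) = 1380/1147 ≈ 1.2031)
T*t = 10*(1380/1147) = 13800/1147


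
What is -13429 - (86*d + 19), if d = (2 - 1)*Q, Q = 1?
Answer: -13534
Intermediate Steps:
d = 1 (d = (2 - 1)*1 = 1*1 = 1)
-13429 - (86*d + 19) = -13429 - (86*1 + 19) = -13429 - (86 + 19) = -13429 - 1*105 = -13429 - 105 = -13534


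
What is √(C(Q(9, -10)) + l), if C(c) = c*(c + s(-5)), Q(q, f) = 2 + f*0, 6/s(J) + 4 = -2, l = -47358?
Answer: 2*I*√11839 ≈ 217.61*I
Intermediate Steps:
s(J) = -1 (s(J) = 6/(-4 - 2) = 6/(-6) = 6*(-⅙) = -1)
Q(q, f) = 2 (Q(q, f) = 2 + 0 = 2)
C(c) = c*(-1 + c) (C(c) = c*(c - 1) = c*(-1 + c))
√(C(Q(9, -10)) + l) = √(2*(-1 + 2) - 47358) = √(2*1 - 47358) = √(2 - 47358) = √(-47356) = 2*I*√11839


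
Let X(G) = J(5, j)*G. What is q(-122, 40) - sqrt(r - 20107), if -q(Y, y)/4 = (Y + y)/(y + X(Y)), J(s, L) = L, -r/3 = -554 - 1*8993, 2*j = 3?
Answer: -328/143 - sqrt(8534) ≈ -94.673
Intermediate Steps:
j = 3/2 (j = (1/2)*3 = 3/2 ≈ 1.5000)
r = 28641 (r = -3*(-554 - 1*8993) = -3*(-554 - 8993) = -3*(-9547) = 28641)
X(G) = 3*G/2
q(Y, y) = -4*(Y + y)/(y + 3*Y/2)
q(-122, 40) - sqrt(r - 20107) = 8*(-1*(-122) - 1*40)/(2*40 + 3*(-122)) - sqrt(28641 - 20107) = 8*(122 - 40)/(80 - 366) - sqrt(8534) = 8*82/(-286) - sqrt(8534) = 8*(-1/286)*82 - sqrt(8534) = -328/143 - sqrt(8534)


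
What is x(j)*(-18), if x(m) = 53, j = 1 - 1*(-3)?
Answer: -954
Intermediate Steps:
j = 4 (j = 1 + 3 = 4)
x(j)*(-18) = 53*(-18) = -954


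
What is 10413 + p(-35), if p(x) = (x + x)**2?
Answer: 15313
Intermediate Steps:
p(x) = 4*x**2 (p(x) = (2*x)**2 = 4*x**2)
10413 + p(-35) = 10413 + 4*(-35)**2 = 10413 + 4*1225 = 10413 + 4900 = 15313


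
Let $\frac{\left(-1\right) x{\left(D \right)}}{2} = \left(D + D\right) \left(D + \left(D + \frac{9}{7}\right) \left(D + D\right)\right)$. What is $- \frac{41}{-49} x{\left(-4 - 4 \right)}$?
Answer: $\frac{913152}{343} \approx 2662.3$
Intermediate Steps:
$x{\left(D \right)} = - 4 D \left(D + 2 D \left(\frac{9}{7} + D\right)\right)$ ($x{\left(D \right)} = - 2 \left(D + D\right) \left(D + \left(D + \frac{9}{7}\right) \left(D + D\right)\right) = - 2 \cdot 2 D \left(D + \left(D + 9 \cdot \frac{1}{7}\right) 2 D\right) = - 2 \cdot 2 D \left(D + \left(D + \frac{9}{7}\right) 2 D\right) = - 2 \cdot 2 D \left(D + \left(\frac{9}{7} + D\right) 2 D\right) = - 2 \cdot 2 D \left(D + 2 D \left(\frac{9}{7} + D\right)\right) = - 4 D \left(D + 2 D \left(\frac{9}{7} + D\right)\right)$)
$- \frac{41}{-49} x{\left(-4 - 4 \right)} = - \frac{41}{-49} \left(-4 - 4\right)^{2} \left(- \frac{100}{7} - 8 \left(-4 - 4\right)\right) = \left(-41\right) \left(- \frac{1}{49}\right) \left(-8\right)^{2} \left(- \frac{100}{7} - -64\right) = \frac{41 \cdot 64 \left(- \frac{100}{7} + 64\right)}{49} = \frac{41 \cdot 64 \cdot \frac{348}{7}}{49} = \frac{41}{49} \cdot \frac{22272}{7} = \frac{913152}{343}$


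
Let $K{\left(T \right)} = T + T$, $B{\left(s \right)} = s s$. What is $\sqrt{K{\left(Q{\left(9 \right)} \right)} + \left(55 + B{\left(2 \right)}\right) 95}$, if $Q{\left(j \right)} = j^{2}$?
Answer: $\sqrt{5767} \approx 75.941$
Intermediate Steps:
$B{\left(s \right)} = s^{2}$
$K{\left(T \right)} = 2 T$
$\sqrt{K{\left(Q{\left(9 \right)} \right)} + \left(55 + B{\left(2 \right)}\right) 95} = \sqrt{2 \cdot 9^{2} + \left(55 + 2^{2}\right) 95} = \sqrt{2 \cdot 81 + \left(55 + 4\right) 95} = \sqrt{162 + 59 \cdot 95} = \sqrt{162 + 5605} = \sqrt{5767}$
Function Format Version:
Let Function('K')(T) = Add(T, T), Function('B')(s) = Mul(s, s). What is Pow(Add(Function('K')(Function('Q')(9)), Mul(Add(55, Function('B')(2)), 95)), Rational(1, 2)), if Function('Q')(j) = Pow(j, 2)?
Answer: Pow(5767, Rational(1, 2)) ≈ 75.941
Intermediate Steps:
Function('B')(s) = Pow(s, 2)
Function('K')(T) = Mul(2, T)
Pow(Add(Function('K')(Function('Q')(9)), Mul(Add(55, Function('B')(2)), 95)), Rational(1, 2)) = Pow(Add(Mul(2, Pow(9, 2)), Mul(Add(55, Pow(2, 2)), 95)), Rational(1, 2)) = Pow(Add(Mul(2, 81), Mul(Add(55, 4), 95)), Rational(1, 2)) = Pow(Add(162, Mul(59, 95)), Rational(1, 2)) = Pow(Add(162, 5605), Rational(1, 2)) = Pow(5767, Rational(1, 2))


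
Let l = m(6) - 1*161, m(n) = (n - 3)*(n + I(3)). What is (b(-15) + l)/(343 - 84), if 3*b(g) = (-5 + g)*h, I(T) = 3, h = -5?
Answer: -302/777 ≈ -0.38867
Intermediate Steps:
m(n) = (-3 + n)*(3 + n) (m(n) = (n - 3)*(n + 3) = (-3 + n)*(3 + n))
b(g) = 25/3 - 5*g/3 (b(g) = ((-5 + g)*(-5))/3 = (25 - 5*g)/3 = 25/3 - 5*g/3)
l = -134 (l = (-9 + 6²) - 1*161 = (-9 + 36) - 161 = 27 - 161 = -134)
(b(-15) + l)/(343 - 84) = ((25/3 - 5/3*(-15)) - 134)/(343 - 84) = ((25/3 + 25) - 134)/259 = (100/3 - 134)*(1/259) = -302/3*1/259 = -302/777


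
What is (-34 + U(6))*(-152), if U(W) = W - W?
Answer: 5168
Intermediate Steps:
U(W) = 0
(-34 + U(6))*(-152) = (-34 + 0)*(-152) = -34*(-152) = 5168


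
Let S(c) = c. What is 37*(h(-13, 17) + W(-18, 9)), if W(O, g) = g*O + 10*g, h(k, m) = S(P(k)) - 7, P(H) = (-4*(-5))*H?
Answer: -12543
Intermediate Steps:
P(H) = 20*H
h(k, m) = -7 + 20*k (h(k, m) = 20*k - 7 = -7 + 20*k)
W(O, g) = 10*g + O*g (W(O, g) = O*g + 10*g = 10*g + O*g)
37*(h(-13, 17) + W(-18, 9)) = 37*((-7 + 20*(-13)) + 9*(10 - 18)) = 37*((-7 - 260) + 9*(-8)) = 37*(-267 - 72) = 37*(-339) = -12543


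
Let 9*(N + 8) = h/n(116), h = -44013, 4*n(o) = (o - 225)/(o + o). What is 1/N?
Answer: 327/13612072 ≈ 2.4023e-5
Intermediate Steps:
n(o) = (-225 + o)/(8*o) (n(o) = ((o - 225)/(o + o))/4 = ((-225 + o)/((2*o)))/4 = ((-225 + o)*(1/(2*o)))/4 = ((-225 + o)/(2*o))/4 = (-225 + o)/(8*o))
N = 13612072/327 (N = -8 + (-44013*928/(-225 + 116))/9 = -8 + (-44013/((1/8)*(1/116)*(-109)))/9 = -8 + (-44013/(-109/928))/9 = -8 + (-44013*(-928/109))/9 = -8 + (1/9)*(40844064/109) = -8 + 13614688/327 = 13612072/327 ≈ 41627.)
1/N = 1/(13612072/327) = 327/13612072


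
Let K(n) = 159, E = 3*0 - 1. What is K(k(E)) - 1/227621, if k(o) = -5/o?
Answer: 36191738/227621 ≈ 159.00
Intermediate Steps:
E = -1 (E = 0 - 1 = -1)
K(k(E)) - 1/227621 = 159 - 1/227621 = 36191738/227621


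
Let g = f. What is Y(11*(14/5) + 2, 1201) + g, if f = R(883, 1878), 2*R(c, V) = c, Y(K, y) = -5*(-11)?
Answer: 993/2 ≈ 496.50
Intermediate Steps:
Y(K, y) = 55
R(c, V) = c/2
f = 883/2 (f = (1/2)*883 = 883/2 ≈ 441.50)
g = 883/2 ≈ 441.50
Y(11*(14/5) + 2, 1201) + g = 55 + 883/2 = 993/2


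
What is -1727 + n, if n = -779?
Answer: -2506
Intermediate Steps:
-1727 + n = -1727 - 779 = -2506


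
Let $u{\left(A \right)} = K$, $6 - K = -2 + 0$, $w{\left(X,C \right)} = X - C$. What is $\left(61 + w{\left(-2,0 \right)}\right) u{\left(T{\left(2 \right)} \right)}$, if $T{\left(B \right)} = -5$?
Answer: $472$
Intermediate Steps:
$K = 8$ ($K = 6 - \left(-2 + 0\right) = 6 - -2 = 6 + 2 = 8$)
$u{\left(A \right)} = 8$
$\left(61 + w{\left(-2,0 \right)}\right) u{\left(T{\left(2 \right)} \right)} = \left(61 - 2\right) 8 = 59 \cdot 8 = 472$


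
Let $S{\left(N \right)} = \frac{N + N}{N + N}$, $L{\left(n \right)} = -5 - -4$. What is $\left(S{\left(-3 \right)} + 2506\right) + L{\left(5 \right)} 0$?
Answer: $2507$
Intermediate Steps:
$L{\left(n \right)} = -1$ ($L{\left(n \right)} = -5 + 4 = -1$)
$S{\left(N \right)} = 1$ ($S{\left(N \right)} = \frac{2 N}{2 N} = 2 N \frac{1}{2 N} = 1$)
$\left(S{\left(-3 \right)} + 2506\right) + L{\left(5 \right)} 0 = \left(1 + 2506\right) - 0 = 2507 + 0 = 2507$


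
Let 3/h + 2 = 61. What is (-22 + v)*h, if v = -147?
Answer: -507/59 ≈ -8.5932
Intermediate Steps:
h = 3/59 (h = 3/(-2 + 61) = 3/59 ≈ 0.050847)
(-22 + v)*h = (-22 - 147)*(3/59) = -169*3/59 = -507/59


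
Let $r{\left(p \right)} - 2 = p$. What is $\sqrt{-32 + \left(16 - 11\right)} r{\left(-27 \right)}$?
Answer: $- 75 i \sqrt{3} \approx - 129.9 i$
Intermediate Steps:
$r{\left(p \right)} = 2 + p$
$\sqrt{-32 + \left(16 - 11\right)} r{\left(-27 \right)} = \sqrt{-32 + \left(16 - 11\right)} \left(2 - 27\right) = \sqrt{-32 + \left(16 - 11\right)} \left(-25\right) = \sqrt{-32 + 5} \left(-25\right) = \sqrt{-27} \left(-25\right) = 3 i \sqrt{3} \left(-25\right) = - 75 i \sqrt{3}$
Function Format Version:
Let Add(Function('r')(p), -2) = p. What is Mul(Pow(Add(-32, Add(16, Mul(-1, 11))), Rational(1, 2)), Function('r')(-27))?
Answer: Mul(-75, I, Pow(3, Rational(1, 2))) ≈ Mul(-129.90, I)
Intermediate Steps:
Function('r')(p) = Add(2, p)
Mul(Pow(Add(-32, Add(16, Mul(-1, 11))), Rational(1, 2)), Function('r')(-27)) = Mul(Pow(Add(-32, Add(16, Mul(-1, 11))), Rational(1, 2)), Add(2, -27)) = Mul(Pow(Add(-32, Add(16, -11)), Rational(1, 2)), -25) = Mul(Pow(Add(-32, 5), Rational(1, 2)), -25) = Mul(Pow(-27, Rational(1, 2)), -25) = Mul(Mul(3, I, Pow(3, Rational(1, 2))), -25) = Mul(-75, I, Pow(3, Rational(1, 2)))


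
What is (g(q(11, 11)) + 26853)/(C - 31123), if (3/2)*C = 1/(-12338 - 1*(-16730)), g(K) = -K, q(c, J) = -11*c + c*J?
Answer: -176907564/205038323 ≈ -0.86280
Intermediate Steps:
q(c, J) = -11*c + J*c
C = 1/6588 (C = 2/(3*(-12338 - 1*(-16730))) = 2/(3*(-12338 + 16730)) = (⅔)/4392 = (⅔)*(1/4392) = 1/6588 ≈ 0.00015179)
(g(q(11, 11)) + 26853)/(C - 31123) = (-11*(-11 + 11) + 26853)/(1/6588 - 31123) = (-11*0 + 26853)/(-205038323/6588) = (-1*0 + 26853)*(-6588/205038323) = (0 + 26853)*(-6588/205038323) = 26853*(-6588/205038323) = -176907564/205038323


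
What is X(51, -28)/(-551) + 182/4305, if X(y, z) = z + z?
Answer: 48766/338865 ≈ 0.14391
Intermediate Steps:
X(y, z) = 2*z
X(51, -28)/(-551) + 182/4305 = (2*(-28))/(-551) + 182/4305 = -56*(-1/551) + 182*(1/4305) = 56/551 + 26/615 = 48766/338865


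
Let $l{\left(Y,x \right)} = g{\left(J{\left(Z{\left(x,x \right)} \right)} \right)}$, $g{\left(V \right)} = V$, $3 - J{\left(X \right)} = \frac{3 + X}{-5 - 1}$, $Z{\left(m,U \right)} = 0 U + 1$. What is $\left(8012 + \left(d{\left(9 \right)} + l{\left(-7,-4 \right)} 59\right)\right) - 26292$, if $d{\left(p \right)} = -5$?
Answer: $- \frac{54206}{3} \approx -18069.0$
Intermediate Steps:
$Z{\left(m,U \right)} = 1$ ($Z{\left(m,U \right)} = 0 + 1 = 1$)
$J{\left(X \right)} = \frac{7}{2} + \frac{X}{6}$ ($J{\left(X \right)} = 3 - \frac{3 + X}{-5 - 1} = 3 - \frac{3 + X}{-6} = 3 - \left(3 + X\right) \left(- \frac{1}{6}\right) = 3 - \left(- \frac{1}{2} - \frac{X}{6}\right) = 3 + \left(\frac{1}{2} + \frac{X}{6}\right) = \frac{7}{2} + \frac{X}{6}$)
$l{\left(Y,x \right)} = \frac{11}{3}$ ($l{\left(Y,x \right)} = \frac{7}{2} + \frac{1}{6} \cdot 1 = \frac{7}{2} + \frac{1}{6} = \frac{11}{3}$)
$\left(8012 + \left(d{\left(9 \right)} + l{\left(-7,-4 \right)} 59\right)\right) - 26292 = \left(8012 + \left(-5 + \frac{11}{3} \cdot 59\right)\right) - 26292 = \left(8012 + \left(-5 + \frac{649}{3}\right)\right) - 26292 = \left(8012 + \frac{634}{3}\right) - 26292 = \frac{24670}{3} - 26292 = - \frac{54206}{3}$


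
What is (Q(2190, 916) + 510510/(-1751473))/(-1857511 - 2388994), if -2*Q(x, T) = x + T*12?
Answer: 11544469053/7437638851865 ≈ 0.0015522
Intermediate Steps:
Q(x, T) = -6*T - x/2 (Q(x, T) = -(x + T*12)/2 = -(x + 12*T)/2 = -6*T - x/2)
(Q(2190, 916) + 510510/(-1751473))/(-1857511 - 2388994) = ((-6*916 - ½*2190) + 510510/(-1751473))/(-1857511 - 2388994) = ((-5496 - 1095) + 510510*(-1/1751473))/(-4246505) = (-6591 - 510510/1751473)*(-1/4246505) = -11544469053/1751473*(-1/4246505) = 11544469053/7437638851865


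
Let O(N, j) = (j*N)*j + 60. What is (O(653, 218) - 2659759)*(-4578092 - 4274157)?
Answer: -251169047990777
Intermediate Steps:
O(N, j) = 60 + N*j² (O(N, j) = (N*j)*j + 60 = N*j² + 60 = 60 + N*j²)
(O(653, 218) - 2659759)*(-4578092 - 4274157) = ((60 + 653*218²) - 2659759)*(-4578092 - 4274157) = ((60 + 653*47524) - 2659759)*(-8852249) = ((60 + 31033172) - 2659759)*(-8852249) = (31033232 - 2659759)*(-8852249) = 28373473*(-8852249) = -251169047990777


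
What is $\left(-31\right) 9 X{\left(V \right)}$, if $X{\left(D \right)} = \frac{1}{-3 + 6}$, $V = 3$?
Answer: $-93$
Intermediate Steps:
$X{\left(D \right)} = \frac{1}{3}$
$\left(-31\right) 9 X{\left(V \right)} = \left(-31\right) 9 \cdot \frac{1}{3} = \left(-279\right) \frac{1}{3} = -93$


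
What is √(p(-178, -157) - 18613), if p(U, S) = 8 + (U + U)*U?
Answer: √44763 ≈ 211.57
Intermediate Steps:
p(U, S) = 8 + 2*U² (p(U, S) = 8 + (2*U)*U = 8 + 2*U²)
√(p(-178, -157) - 18613) = √((8 + 2*(-178)²) - 18613) = √((8 + 2*31684) - 18613) = √((8 + 63368) - 18613) = √(63376 - 18613) = √44763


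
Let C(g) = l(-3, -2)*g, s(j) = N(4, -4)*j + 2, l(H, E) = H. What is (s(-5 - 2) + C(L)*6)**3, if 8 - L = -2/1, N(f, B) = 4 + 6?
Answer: -15252992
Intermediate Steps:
N(f, B) = 10
L = 10 (L = 8 - (-2)/1 = 8 - (-2) = 8 - 1*(-2) = 8 + 2 = 10)
s(j) = 2 + 10*j (s(j) = 10*j + 2 = 2 + 10*j)
C(g) = -3*g
(s(-5 - 2) + C(L)*6)**3 = ((2 + 10*(-5 - 2)) - 3*10*6)**3 = ((2 + 10*(-7)) - 30*6)**3 = ((2 - 70) - 180)**3 = (-68 - 180)**3 = (-248)**3 = -15252992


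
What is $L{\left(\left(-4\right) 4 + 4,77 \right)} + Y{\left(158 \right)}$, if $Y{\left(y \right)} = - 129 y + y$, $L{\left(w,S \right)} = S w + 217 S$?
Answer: $-4439$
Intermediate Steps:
$L{\left(w,S \right)} = 217 S + S w$
$Y{\left(y \right)} = - 128 y$
$L{\left(\left(-4\right) 4 + 4,77 \right)} + Y{\left(158 \right)} = 77 \left(217 + \left(\left(-4\right) 4 + 4\right)\right) - 20224 = 77 \left(217 + \left(-16 + 4\right)\right) - 20224 = 77 \left(217 - 12\right) - 20224 = 77 \cdot 205 - 20224 = 15785 - 20224 = -4439$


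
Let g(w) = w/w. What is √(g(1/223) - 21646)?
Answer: 3*I*√2405 ≈ 147.12*I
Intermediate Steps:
g(w) = 1
√(g(1/223) - 21646) = √(1 - 21646) = √(-21645) = 3*I*√2405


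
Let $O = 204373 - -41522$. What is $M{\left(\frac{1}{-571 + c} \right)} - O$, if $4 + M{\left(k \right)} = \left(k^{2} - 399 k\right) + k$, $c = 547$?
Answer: $- \frac{141628271}{576} \approx -2.4588 \cdot 10^{5}$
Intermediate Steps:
$O = 245895$ ($O = 204373 + 41522 = 245895$)
$M{\left(k \right)} = -4 + k^{2} - 398 k$ ($M{\left(k \right)} = -4 + \left(\left(k^{2} - 399 k\right) + k\right) = -4 + \left(k^{2} - 398 k\right) = -4 + k^{2} - 398 k$)
$M{\left(\frac{1}{-571 + c} \right)} - O = \left(-4 + \left(\frac{1}{-571 + 547}\right)^{2} - \frac{398}{-571 + 547}\right) - 245895 = \left(-4 + \left(\frac{1}{-24}\right)^{2} - \frac{398}{-24}\right) - 245895 = \left(-4 + \left(- \frac{1}{24}\right)^{2} - - \frac{199}{12}\right) - 245895 = \left(-4 + \frac{1}{576} + \frac{199}{12}\right) - 245895 = \frac{7249}{576} - 245895 = - \frac{141628271}{576}$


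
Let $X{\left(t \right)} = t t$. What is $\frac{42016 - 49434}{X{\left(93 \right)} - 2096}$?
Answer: $- \frac{7418}{6553} \approx -1.132$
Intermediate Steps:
$X{\left(t \right)} = t^{2}$
$\frac{42016 - 49434}{X{\left(93 \right)} - 2096} = \frac{42016 - 49434}{93^{2} - 2096} = - \frac{7418}{8649 - 2096} = - \frac{7418}{6553}$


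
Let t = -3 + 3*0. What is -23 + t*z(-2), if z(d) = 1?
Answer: -26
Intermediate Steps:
t = -3 (t = -3 + 0 = -3)
-23 + t*z(-2) = -23 - 3*1 = -23 - 3 = -26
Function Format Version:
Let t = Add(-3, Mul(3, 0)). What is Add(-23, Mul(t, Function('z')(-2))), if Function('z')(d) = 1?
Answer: -26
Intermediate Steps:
t = -3 (t = Add(-3, 0) = -3)
Add(-23, Mul(t, Function('z')(-2))) = Add(-23, Mul(-3, 1)) = Add(-23, -3) = -26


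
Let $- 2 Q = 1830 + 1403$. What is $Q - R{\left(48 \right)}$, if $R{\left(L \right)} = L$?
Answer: $- \frac{3329}{2} \approx -1664.5$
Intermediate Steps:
$Q = - \frac{3233}{2}$ ($Q = - \frac{1830 + 1403}{2} = \left(- \frac{1}{2}\right) 3233 = - \frac{3233}{2} \approx -1616.5$)
$Q - R{\left(48 \right)} = - \frac{3233}{2} - 48 = - \frac{3329}{2}$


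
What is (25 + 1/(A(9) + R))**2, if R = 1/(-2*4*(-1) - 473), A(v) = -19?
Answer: 48591589225/78074896 ≈ 622.37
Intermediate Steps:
R = -1/465 (R = 1/(-8*(-1) - 473) = 1/(8 - 473) = 1/(-465) = -1/465 ≈ -0.0021505)
(25 + 1/(A(9) + R))**2 = (25 + 1/(-19 - 1/465))**2 = (25 + 1/(-8836/465))**2 = (25 - 465/8836)**2 = (220435/8836)**2 = 48591589225/78074896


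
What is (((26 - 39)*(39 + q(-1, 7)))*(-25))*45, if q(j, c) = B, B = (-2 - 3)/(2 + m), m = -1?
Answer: 497250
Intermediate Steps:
B = -5 (B = (-2 - 3)/(2 - 1) = -5/1 = -5*1 = -5)
q(j, c) = -5
(((26 - 39)*(39 + q(-1, 7)))*(-25))*45 = (((26 - 39)*(39 - 5))*(-25))*45 = (-13*34*(-25))*45 = -442*(-25)*45 = 11050*45 = 497250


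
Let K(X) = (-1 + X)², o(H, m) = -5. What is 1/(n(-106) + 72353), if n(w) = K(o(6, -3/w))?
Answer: 1/72389 ≈ 1.3814e-5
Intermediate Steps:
n(w) = 36 (n(w) = (-1 - 5)² = (-6)² = 36)
1/(n(-106) + 72353) = 1/(36 + 72353) = 1/72389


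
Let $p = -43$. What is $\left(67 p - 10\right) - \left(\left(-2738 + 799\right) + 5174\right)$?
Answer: $-6126$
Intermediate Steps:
$\left(67 p - 10\right) - \left(\left(-2738 + 799\right) + 5174\right) = \left(67 \left(-43\right) - 10\right) - \left(\left(-2738 + 799\right) + 5174\right) = \left(-2881 - 10\right) - \left(-1939 + 5174\right) = -2891 - 3235 = -6126$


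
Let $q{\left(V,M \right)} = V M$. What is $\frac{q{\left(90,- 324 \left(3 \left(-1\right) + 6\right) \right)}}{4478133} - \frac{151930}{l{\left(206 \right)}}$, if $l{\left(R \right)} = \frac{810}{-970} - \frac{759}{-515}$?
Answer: $- \frac{5664587300368465}{23814711294} \approx -2.3786 \cdot 10^{5}$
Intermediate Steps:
$q{\left(V,M \right)} = M V$
$l{\left(R \right)} = \frac{31908}{49955}$ ($l{\left(R \right)} = 810 \left(- \frac{1}{970}\right) - - \frac{759}{515} = - \frac{81}{97} + \frac{759}{515} = \frac{31908}{49955}$)
$\frac{q{\left(90,- 324 \left(3 \left(-1\right) + 6\right) \right)}}{4478133} - \frac{151930}{l{\left(206 \right)}} = \frac{- 324 \left(3 \left(-1\right) + 6\right) 90}{4478133} - \frac{151930}{\frac{31908}{49955}} = - 324 \left(-3 + 6\right) 90 \cdot \frac{1}{4478133} - \frac{3794831575}{15954} = \left(-324\right) 3 \cdot 90 \cdot \frac{1}{4478133} - \frac{3794831575}{15954} = \left(-972\right) 90 \cdot \frac{1}{4478133} - \frac{3794831575}{15954} = \left(-87480\right) \frac{1}{4478133} - \frac{3794831575}{15954} = - \frac{29160}{1492711} - \frac{3794831575}{15954} = - \frac{5664587300368465}{23814711294}$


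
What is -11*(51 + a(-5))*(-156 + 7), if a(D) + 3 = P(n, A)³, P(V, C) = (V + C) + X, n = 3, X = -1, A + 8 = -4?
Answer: -1560328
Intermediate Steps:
A = -12 (A = -8 - 4 = -12)
P(V, C) = -1 + C + V (P(V, C) = (V + C) - 1 = (C + V) - 1 = -1 + C + V)
a(D) = -1003 (a(D) = -3 + (-1 - 12 + 3)³ = -3 + (-10)³ = -3 - 1000 = -1003)
-11*(51 + a(-5))*(-156 + 7) = -11*(51 - 1003)*(-156 + 7) = -(-10472)*(-149) = -11*141848 = -1560328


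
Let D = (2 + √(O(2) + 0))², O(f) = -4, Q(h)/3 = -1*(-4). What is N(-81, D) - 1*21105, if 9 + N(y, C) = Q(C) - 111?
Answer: -21213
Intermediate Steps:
Q(h) = 12 (Q(h) = 3*(-1*(-4)) = 3*4 = 12)
D = (2 + 2*I)² (D = (2 + √(-4 + 0))² = (2 + √(-4))² = (2 + 2*I)² ≈ 8.0*I)
N(y, C) = -108 (N(y, C) = -9 + (12 - 111) = -9 - 99 = -108)
N(-81, D) - 1*21105 = -108 - 1*21105 = -108 - 21105 = -21213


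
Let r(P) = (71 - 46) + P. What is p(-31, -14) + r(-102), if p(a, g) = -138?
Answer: -215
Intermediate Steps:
r(P) = 25 + P
p(-31, -14) + r(-102) = -138 + (25 - 102) = -138 - 77 = -215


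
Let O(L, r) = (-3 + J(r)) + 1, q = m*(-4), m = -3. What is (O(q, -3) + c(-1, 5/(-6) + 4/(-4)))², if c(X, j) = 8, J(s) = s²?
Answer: 225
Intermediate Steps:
q = 12 (q = -3*(-4) = 12)
O(L, r) = -2 + r² (O(L, r) = (-3 + r²) + 1 = -2 + r²)
(O(q, -3) + c(-1, 5/(-6) + 4/(-4)))² = ((-2 + (-3)²) + 8)² = ((-2 + 9) + 8)² = (7 + 8)² = 15² = 225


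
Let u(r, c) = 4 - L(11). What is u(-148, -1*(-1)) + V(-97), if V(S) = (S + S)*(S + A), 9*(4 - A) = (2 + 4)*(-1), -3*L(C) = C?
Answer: 53761/3 ≈ 17920.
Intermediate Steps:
L(C) = -C/3
A = 14/3 (A = 4 - (2 + 4)*(-1)/9 = 4 - 2*(-1)/3 = 4 - ⅑*(-6) = 4 + ⅔ = 14/3 ≈ 4.6667)
u(r, c) = 23/3 (u(r, c) = 4 - (-1)*11/3 = 4 - 1*(-11/3) = 4 + 11/3 = 23/3)
V(S) = 2*S*(14/3 + S) (V(S) = (S + S)*(S + 14/3) = (2*S)*(14/3 + S) = 2*S*(14/3 + S))
u(-148, -1*(-1)) + V(-97) = 23/3 + (⅔)*(-97)*(14 + 3*(-97)) = 23/3 + (⅔)*(-97)*(14 - 291) = 23/3 + (⅔)*(-97)*(-277) = 23/3 + 53738/3 = 53761/3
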